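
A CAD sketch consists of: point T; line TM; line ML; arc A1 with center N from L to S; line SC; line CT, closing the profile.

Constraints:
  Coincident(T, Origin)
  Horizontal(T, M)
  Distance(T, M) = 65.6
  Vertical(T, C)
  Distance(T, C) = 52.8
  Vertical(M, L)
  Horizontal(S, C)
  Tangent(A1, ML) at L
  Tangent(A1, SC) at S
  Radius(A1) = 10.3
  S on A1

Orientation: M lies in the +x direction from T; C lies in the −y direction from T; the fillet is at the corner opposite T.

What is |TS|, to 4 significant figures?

76.46

T is at the origin; TM is horizontal with |TM| = 65.6 and M on the +x side, so M = (65.60, 0.000). T and C share the same x with |TC| = 52.8 and C on the −y side, so C = (0.000, -52.80). The virtual corner opposite T is at (65.60, -52.80). Since A1 is tangent to ML there, NL ⟂ ML and A1 meets SC tangentially, so NS is at right angles to SC, with radius 10.3, so the center N sits 10.3 in from both sides at N = (55.30, -42.50). That places the tangent points at L = (65.60, -42.50) on ML and S = (55.30, -52.80) on SC. Then |TS| = |S − T| = 76.46.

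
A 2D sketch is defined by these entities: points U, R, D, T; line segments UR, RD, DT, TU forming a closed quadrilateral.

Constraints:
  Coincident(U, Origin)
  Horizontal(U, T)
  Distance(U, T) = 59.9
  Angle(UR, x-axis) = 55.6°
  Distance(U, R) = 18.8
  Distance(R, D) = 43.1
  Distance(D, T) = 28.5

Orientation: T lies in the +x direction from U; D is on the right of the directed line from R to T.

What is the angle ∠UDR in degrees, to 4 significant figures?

25.52°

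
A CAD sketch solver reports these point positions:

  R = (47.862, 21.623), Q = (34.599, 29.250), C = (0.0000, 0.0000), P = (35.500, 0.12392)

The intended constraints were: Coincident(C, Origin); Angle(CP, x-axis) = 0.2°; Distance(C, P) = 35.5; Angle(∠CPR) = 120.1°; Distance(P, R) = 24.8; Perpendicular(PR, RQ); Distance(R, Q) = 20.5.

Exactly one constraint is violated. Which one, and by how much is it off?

Distance(R, Q) = 20.5 — off by 5.20.

C = (0.00, 0.00) ✓; CP at 0.2000° ✓; |CP| = 35.50 ✓; ∠CPR = 120.1° ✓; |PR| = 24.80 ✓; ∠(PR, RQ) = 90.00° ✓; |RQ| = 15.30 ✗.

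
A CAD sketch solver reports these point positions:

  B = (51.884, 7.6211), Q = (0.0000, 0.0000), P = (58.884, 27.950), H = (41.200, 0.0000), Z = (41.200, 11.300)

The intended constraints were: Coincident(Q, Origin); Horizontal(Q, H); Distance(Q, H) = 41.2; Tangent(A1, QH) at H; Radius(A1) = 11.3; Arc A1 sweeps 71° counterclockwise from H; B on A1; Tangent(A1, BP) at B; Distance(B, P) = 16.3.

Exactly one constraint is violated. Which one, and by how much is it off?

Distance(B, P) = 16.3 — off by 5.20.

Q = (0.00, 0.00) ✓; Q.y = 0.00, H.y = 0.00 ✓; |QH| = 41.20 ✓; ∠(ZH, HQ) = 90.00° ✓; |ZH| = 11.30 ✓; bearing(Z→B) − bearing(Z→H) = 71.00° ✓; |ZB| = 11.30 ✓; ∠(ZB, BP) = 90.00° ✓; |BP| = 21.50 ✗.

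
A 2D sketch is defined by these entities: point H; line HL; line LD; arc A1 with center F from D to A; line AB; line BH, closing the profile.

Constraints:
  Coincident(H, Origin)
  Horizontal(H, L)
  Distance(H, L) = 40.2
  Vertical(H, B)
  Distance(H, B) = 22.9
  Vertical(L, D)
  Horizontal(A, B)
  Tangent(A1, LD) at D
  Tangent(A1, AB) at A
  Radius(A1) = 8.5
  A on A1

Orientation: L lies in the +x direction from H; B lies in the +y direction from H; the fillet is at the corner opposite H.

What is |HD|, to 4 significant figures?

42.70

H is at the origin; HL is horizontal with |HL| = 40.2 and L on the +x side, so L = (40.20, 0.000). H and B share the same x with |HB| = 22.9 and B on the +y side, so B = (0.000, 22.90). The virtual corner opposite H is at (40.20, 22.90). Tangency of A1 to LD means the radius FD is perpendicular to LD and tangency of A1 to AB means the radius FA is perpendicular to AB, with radius 8.5, so the center F sits 8.5 in from both sides at F = (31.70, 14.40). That places the tangent points at D = (40.20, 14.40) on LD and A = (31.70, 22.90) on AB. Then |HD| = |D − H| = 42.70.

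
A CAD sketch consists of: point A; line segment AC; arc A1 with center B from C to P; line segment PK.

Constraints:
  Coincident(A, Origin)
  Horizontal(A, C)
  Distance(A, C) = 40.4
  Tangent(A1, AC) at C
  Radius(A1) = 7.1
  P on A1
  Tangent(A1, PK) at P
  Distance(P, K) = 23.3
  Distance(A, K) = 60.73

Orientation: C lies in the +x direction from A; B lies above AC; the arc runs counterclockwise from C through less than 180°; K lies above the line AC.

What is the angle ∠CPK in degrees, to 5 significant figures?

144.03°

A is at the origin; A and C share the same y with |AC| = 40.4 and C on the +x side, so C = (40.400, 0.0000). A1 meets AC tangentially, so BC is at right angles to AC, so B = C + (0, 7.1) = (40.400, 7.1000). Since BP ⟂ PK (tangency), |BK| = √(7.1² + 23.3²) = 24.358 regardless of where P sits on A1. So K lies on both circle(A, 60.73) and circle(B, 24.358); the above-AC intersection is K = (54.372, 27.052). P is the foot of the tangent from K: P = (47.150, 4.8994).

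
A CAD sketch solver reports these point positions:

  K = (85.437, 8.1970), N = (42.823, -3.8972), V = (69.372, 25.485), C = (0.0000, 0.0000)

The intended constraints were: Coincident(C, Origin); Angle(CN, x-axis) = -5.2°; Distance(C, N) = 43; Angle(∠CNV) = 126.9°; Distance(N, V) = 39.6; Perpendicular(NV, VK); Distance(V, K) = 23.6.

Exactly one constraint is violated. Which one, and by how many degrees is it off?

Perpendicular(NV, VK) — off by 5.00°.

C = (0.00, 0.00) ✓; CN at -5.200° ✓; |CN| = 43.00 ✓; ∠CNV = 126.9° ✓; |NV| = 39.60 ✓; ∠(NV, VK) = 95.00° ✗; |VK| = 23.60 ✓.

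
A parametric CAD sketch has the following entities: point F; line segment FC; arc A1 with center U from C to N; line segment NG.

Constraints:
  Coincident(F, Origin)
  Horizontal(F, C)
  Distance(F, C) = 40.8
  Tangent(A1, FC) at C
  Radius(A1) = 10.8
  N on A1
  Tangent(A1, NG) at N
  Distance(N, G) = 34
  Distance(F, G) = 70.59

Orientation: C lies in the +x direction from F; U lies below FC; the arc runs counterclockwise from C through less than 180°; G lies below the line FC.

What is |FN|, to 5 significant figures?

37.517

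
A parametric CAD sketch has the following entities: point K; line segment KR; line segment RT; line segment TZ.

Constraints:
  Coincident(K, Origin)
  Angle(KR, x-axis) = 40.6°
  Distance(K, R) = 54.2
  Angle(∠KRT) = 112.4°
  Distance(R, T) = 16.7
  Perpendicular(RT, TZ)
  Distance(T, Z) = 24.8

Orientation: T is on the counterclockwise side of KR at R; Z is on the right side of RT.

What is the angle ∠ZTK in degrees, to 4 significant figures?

143.3°

K is at the origin; KR runs at 40.6° with length 54.2, so R = 54.2·(cos 40.6°, sin 40.6°) = (41.15, 35.27). ∠KRT = 112.4°, so RT runs at 40.6° + (180° − 112.4°) = 108.2° from the x-axis; with |RT| = 16.7, T = R + 16.7·(cos 108.2°, sin 108.2°) = (35.94, 51.14). The perpendicularity gives TZ at right angles to RT; with |TZ| = 24.8 on the right of RT, Z = T + 24.8·(0.9500, 0.3123) = (59.50, 58.88). Then cos ∠ZTK = TZ·TK / (|TZ||TK|), giving 143.3°.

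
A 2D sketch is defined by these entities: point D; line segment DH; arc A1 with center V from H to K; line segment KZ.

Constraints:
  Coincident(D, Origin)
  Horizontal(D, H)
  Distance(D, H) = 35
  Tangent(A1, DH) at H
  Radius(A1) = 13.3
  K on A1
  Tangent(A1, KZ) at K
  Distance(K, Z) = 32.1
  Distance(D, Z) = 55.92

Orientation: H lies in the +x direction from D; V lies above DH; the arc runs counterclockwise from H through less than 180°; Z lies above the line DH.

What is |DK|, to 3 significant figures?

50.6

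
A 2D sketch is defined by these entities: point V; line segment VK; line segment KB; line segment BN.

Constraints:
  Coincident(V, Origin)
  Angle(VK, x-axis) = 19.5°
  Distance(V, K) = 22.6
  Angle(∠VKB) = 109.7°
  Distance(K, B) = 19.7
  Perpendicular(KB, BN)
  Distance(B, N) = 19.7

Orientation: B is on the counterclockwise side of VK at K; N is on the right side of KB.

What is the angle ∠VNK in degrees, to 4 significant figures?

11.31°

∠VKB = 109.7°, so KB runs at 19.5° + (180° − 109.7°) = 89.80° from the x-axis; with |KB| = 19.7, B = K + 19.7·(cos 89.80°, sin 89.80°) = (21.37, 27.24). KB is perpendicular to BN; with |BN| = 19.7 on the right of KB, N = B + 19.7·(1.000, -0.003491) = (41.07, 27.18). Then cos ∠VNK = NV·NK / (|NV||NK|), giving 11.31°.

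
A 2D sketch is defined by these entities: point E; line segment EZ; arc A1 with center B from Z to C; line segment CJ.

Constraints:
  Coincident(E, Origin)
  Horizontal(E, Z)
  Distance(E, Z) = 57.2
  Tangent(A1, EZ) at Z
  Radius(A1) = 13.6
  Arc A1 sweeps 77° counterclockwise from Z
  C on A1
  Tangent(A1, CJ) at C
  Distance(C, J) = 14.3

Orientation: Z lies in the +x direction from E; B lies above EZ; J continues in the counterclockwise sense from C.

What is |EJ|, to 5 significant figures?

77.627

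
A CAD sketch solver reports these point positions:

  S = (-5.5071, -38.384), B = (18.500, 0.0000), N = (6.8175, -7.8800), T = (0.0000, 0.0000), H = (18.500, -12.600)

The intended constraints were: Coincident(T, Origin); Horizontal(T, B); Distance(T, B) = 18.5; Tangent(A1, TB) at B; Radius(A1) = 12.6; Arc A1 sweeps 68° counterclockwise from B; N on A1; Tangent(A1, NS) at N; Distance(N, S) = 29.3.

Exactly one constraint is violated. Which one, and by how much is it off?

Distance(N, S) = 29.3 — off by 3.60.

T = (0.00, 0.00) ✓; T.y = 0.00, B.y = 0.00 ✓; |TB| = 18.50 ✓; ∠(HB, BT) = 90.00° ✓; |HB| = 12.60 ✓; bearing(H→N) − bearing(H→B) = 68.00° ✓; |HN| = 12.60 ✓; ∠(HN, NS) = 90.00° ✓; |NS| = 32.90 ✗.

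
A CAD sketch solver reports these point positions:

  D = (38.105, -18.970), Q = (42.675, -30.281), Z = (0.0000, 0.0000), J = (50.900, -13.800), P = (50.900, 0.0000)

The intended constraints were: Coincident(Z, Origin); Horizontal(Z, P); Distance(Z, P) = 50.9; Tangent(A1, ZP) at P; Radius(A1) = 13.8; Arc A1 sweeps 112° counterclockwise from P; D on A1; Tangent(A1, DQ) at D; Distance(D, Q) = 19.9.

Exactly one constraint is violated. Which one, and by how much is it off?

Distance(D, Q) = 19.9 — off by 7.70.

Z = (0.00, 0.00) ✓; Z.y = 0.00, P.y = 0.00 ✓; |ZP| = 50.90 ✓; ∠(JP, PZ) = 90.00° ✓; |JP| = 13.80 ✓; bearing(J→D) − bearing(J→P) = 112.0° ✓; |JD| = 13.80 ✓; ∠(JD, DQ) = 90.00° ✓; |DQ| = 12.20 ✗.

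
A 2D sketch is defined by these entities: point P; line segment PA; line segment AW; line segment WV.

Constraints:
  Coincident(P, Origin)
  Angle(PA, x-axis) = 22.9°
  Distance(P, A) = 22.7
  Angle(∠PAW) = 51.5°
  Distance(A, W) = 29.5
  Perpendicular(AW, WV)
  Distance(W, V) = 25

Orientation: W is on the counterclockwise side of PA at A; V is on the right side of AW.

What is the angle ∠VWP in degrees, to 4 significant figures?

139.1°

P is at the origin; PA runs at 22.9° with length 22.7, so A = 22.7·(cos 22.9°, sin 22.9°) = (20.91, 8.833). ∠PAW = 51.5°, so AW runs at 22.9° + (180° − 51.5°) = 151.4° from the x-axis; with |AW| = 29.5, W = A + 29.5·(cos 151.4°, sin 151.4°) = (-4.990, 22.95). AW ⟂ WV; with |WV| = 25.0 on the right of AW, V = W + 25.0·(0.4787, 0.8780) = (6.978, 44.90). Then cos ∠VWP = WV·WP / (|WV||WP|), giving 139.1°.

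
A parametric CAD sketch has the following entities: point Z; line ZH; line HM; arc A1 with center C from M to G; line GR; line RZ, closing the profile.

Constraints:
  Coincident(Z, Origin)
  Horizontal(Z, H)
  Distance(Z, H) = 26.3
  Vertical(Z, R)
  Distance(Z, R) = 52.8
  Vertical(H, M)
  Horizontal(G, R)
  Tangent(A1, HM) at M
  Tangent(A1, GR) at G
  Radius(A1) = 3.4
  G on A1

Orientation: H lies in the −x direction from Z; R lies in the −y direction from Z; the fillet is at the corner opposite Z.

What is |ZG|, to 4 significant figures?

57.55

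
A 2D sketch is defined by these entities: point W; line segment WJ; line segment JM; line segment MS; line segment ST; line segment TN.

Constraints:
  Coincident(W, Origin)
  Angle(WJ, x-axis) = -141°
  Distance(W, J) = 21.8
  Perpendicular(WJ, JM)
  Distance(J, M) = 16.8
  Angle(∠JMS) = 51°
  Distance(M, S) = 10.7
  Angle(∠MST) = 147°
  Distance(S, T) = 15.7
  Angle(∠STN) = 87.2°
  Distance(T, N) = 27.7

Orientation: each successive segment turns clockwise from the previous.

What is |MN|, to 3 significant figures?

32.0

W is at the origin; WJ runs at -141.0° with length 21.8, so J = (-16.9, -13.7). WJ ⟂ JM, so JM runs at 129°; with |JM| = 16.8, M = (-27.5, -0.663). ∠JMS = 51.0° gives MS at 0.00° from the x-axis; with |MS| = 10.7, S = (-16.8, -0.663). ∠MST = 147.0° gives ST at -33.0° from the x-axis; with |ST| = 15.7, T = (-3.65, -9.21). ∠STN = 87.2° gives TN at -126° from the x-axis; with |TN| = 27.7, N = (-19.9, -31.7). Then |MN| = |N − M| = 32.0.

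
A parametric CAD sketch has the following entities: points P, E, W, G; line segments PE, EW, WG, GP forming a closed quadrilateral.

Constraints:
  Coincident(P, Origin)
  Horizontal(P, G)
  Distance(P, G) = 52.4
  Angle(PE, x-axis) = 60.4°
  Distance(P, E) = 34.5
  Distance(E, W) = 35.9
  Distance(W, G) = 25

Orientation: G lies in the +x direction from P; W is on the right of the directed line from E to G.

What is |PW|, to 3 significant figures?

28.1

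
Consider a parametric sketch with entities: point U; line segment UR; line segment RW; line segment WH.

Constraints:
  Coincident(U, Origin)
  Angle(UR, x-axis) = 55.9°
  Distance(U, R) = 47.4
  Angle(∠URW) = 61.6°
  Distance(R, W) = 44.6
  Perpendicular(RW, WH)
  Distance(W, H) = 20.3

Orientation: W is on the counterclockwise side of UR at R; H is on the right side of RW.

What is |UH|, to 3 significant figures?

65.8

U is at the origin; UR runs at 55.9° with length 47.4, so R = 47.4·(cos 55.9°, sin 55.9°) = (26.6, 39.3). ∠URW = 61.6°, so RW runs at 55.9° + (180° − 61.6°) = 174° from the x-axis; with |RW| = 44.6, W = R + 44.6·(cos 174°, sin 174°) = (-17.8, 43.7). RW is perpendicular to WH; with |WH| = 20.3 on the right of RW, H = W + 20.3·(0.0993, 0.995) = (-15.8, 63.9). Then |UH| = |H − U| = 65.8.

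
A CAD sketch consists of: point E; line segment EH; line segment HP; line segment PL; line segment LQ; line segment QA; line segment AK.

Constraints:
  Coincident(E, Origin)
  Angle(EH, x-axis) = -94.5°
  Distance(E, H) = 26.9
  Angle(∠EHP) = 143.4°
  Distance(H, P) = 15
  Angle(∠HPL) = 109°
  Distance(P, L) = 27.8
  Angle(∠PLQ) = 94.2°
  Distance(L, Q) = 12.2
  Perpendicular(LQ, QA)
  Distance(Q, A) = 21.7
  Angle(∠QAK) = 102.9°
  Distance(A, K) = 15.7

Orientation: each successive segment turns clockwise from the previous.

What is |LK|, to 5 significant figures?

25.395

E is at the origin; EH runs at -94.5° with length 26.9, so H = (-2.1105, -26.817). ∠EHP = 143.4° gives HP at -131.10° from the x-axis; with |HP| = 15.0, P = (-11.971, -38.121). ∠HPL = 109.0° gives PL at 157.90° from the x-axis; with |PL| = 27.8, L = (-37.729, -27.661). ∠PLQ = 94.2° gives LQ at 72.100° from the x-axis; with |LQ| = 12.2, Q = (-33.979, -16.052). LQ ⟂ QA, so QA runs at -17.900°; with |QA| = 21.7, A = (-13.329, -22.722). ∠QAK = 102.9° gives AK at -95.000° from the x-axis; with |AK| = 15.7, K = (-14.698, -38.362). Then |LK| = |K − L| = 25.395.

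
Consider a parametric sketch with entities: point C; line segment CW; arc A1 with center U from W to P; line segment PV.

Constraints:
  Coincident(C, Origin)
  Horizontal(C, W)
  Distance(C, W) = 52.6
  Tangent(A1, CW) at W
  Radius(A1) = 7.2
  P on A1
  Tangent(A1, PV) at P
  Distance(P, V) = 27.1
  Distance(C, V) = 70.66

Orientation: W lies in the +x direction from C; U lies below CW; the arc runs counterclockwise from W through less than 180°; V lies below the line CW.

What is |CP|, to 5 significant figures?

48.045

Checks: |UP| = 7.200 ✓; ∠(UP, PV) = 90.00° ✓; |PV| = 27.10 ✓; |CV| = 70.66 ✓.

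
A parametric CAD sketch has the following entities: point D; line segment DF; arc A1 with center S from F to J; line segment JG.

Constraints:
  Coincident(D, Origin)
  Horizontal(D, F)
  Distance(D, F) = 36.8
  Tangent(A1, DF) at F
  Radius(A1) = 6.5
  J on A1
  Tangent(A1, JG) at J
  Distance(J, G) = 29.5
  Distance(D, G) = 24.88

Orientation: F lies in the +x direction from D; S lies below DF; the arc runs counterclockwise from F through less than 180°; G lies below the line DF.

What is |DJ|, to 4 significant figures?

32.34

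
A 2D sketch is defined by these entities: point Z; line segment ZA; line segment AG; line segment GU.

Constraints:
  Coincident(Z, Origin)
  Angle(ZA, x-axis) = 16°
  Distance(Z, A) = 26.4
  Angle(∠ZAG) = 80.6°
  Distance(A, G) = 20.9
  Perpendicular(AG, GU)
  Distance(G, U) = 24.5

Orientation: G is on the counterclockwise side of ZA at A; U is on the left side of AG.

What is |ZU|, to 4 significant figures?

16.66

Z is at the origin; ZA runs at 16.0° with length 26.4, so A = 26.4·(cos 16.0°, sin 16.0°) = (25.38, 7.277). ∠ZAG = 80.6°, so AG runs at 16.0° + (180° − 80.6°) = 115.4° from the x-axis; with |AG| = 20.9, G = A + 20.9·(cos 115.4°, sin 115.4°) = (16.41, 26.16). The perpendicularity gives GU at right angles to AG; with |GU| = 24.5 on the left of AG, U = G + 24.5·(-0.9033, -0.4289) = (-5.719, 15.65). Then |ZU| = |U − Z| = 16.66.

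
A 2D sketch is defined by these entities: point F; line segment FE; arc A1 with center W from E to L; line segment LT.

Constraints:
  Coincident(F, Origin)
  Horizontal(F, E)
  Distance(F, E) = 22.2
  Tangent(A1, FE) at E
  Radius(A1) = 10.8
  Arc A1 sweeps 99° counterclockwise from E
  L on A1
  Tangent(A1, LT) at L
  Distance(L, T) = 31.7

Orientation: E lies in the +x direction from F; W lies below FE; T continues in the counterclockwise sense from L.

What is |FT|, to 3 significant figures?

46.8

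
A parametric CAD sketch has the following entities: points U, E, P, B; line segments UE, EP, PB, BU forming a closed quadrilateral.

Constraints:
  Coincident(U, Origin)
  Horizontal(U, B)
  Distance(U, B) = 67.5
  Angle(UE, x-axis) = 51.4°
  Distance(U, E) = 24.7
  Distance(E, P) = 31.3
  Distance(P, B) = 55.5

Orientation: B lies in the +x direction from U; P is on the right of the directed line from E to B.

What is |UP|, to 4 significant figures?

17.86

Checks: |EP| = 31.30 ✓; |PB| = 55.50 ✓.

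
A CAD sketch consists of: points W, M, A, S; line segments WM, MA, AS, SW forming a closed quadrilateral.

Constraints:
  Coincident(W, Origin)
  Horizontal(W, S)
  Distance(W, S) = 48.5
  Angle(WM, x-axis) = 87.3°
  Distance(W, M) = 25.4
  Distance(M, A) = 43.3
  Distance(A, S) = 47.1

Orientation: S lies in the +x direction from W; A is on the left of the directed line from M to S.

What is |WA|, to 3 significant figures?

60.5

Checks: WM at 87.30° ✓; |MA| = 43.30 ✓; |AS| = 47.10 ✓.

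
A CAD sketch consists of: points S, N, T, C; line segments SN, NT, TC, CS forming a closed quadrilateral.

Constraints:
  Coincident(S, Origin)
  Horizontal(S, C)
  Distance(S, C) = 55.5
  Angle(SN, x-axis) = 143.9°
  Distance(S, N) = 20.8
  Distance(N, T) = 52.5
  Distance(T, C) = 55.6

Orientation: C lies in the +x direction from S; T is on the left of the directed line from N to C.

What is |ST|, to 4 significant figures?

51.42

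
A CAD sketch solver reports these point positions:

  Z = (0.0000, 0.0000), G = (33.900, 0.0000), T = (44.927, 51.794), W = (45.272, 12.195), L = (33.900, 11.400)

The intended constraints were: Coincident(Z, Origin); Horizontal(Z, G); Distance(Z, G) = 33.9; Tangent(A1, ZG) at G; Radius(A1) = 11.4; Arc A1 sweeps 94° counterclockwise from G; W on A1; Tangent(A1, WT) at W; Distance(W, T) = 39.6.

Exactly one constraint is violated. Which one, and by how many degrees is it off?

Tangent(A1, WT) at W — off by 3.50°.

Z = (0.00, 0.00) ✓; Z.y = 0.00, G.y = 0.00 ✓; |ZG| = 33.90 ✓; ∠(LG, GZ) = 90.00° ✓; |LG| = 11.40 ✓; bearing(L→W) − bearing(L→G) = 94.00° ✓; |LW| = 11.40 ✓; ∠(LW, WT) = 93.50° ✗; |WT| = 39.60 ✓.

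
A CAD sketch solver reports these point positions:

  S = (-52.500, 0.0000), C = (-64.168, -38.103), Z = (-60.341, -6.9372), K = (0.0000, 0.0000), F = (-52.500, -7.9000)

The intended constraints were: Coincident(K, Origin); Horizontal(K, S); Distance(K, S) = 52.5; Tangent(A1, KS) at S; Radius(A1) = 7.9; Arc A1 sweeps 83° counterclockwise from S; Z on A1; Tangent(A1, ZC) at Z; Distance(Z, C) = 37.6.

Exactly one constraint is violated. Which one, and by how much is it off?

Distance(Z, C) = 37.6 — off by 6.20.

K = (0.00, 0.00) ✓; K.y = 0.00, S.y = 0.00 ✓; |KS| = 52.50 ✓; ∠(FS, SK) = 90.00° ✓; |FS| = 7.900 ✓; bearing(F→Z) − bearing(F→S) = 83.00° ✓; |FZ| = 7.900 ✓; ∠(FZ, ZC) = 90.00° ✓; |ZC| = 31.40 ✗.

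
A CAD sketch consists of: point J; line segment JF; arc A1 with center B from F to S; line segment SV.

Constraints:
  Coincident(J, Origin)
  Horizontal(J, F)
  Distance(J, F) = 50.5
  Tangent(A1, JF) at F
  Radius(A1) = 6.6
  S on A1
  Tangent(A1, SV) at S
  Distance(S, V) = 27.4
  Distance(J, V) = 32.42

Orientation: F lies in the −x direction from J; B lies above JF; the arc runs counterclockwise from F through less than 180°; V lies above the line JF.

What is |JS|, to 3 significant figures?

46.1

Checks: |BS| = 6.600 ✓; ∠(BS, SV) = 90.00° ✓; |SV| = 27.40 ✓; |JV| = 32.42 ✓.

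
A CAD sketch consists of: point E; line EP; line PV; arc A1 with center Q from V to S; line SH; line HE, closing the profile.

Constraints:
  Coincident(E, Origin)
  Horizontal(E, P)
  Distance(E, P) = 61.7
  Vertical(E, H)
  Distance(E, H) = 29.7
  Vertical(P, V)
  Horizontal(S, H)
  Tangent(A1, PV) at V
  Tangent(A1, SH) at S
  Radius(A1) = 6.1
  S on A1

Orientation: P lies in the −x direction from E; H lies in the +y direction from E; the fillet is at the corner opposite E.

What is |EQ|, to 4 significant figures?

60.40

E and H share the same x with |EH| = 29.7 and H on the +y side, so H = (0.000, 29.70). The virtual corner opposite E is at (-61.70, 29.70). A1 meets PV tangentially, so QV is at right angles to PV and the tangent condition forces QS to be normal to SH, with radius 6.1, so the center Q sits 6.1 in from both sides at Q = (-55.60, 23.60). Then |EQ| = |Q − E| = 60.40.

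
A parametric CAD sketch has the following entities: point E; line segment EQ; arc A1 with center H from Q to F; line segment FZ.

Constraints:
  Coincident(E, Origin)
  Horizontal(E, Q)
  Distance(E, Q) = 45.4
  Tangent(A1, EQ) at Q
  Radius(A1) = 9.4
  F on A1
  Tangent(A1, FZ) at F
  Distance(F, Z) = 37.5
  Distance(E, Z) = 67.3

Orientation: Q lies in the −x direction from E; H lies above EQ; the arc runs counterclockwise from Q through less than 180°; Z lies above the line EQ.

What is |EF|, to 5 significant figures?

38.353

Checks: |HF| = 9.400 ✓; ∠(HF, FZ) = 90.00° ✓; |FZ| = 37.50 ✓; |EZ| = 67.30 ✓.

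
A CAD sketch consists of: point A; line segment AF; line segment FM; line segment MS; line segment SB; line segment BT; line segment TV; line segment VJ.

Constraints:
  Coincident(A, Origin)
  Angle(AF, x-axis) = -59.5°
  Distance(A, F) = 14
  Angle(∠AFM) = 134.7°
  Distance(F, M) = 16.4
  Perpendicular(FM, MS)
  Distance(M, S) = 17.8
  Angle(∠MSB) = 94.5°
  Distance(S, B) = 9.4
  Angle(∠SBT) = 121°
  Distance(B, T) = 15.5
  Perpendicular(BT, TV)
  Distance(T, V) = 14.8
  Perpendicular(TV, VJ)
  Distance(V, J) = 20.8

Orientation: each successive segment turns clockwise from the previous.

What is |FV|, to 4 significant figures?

10.43

A is at the origin; AF runs at -59.5° with length 14.0, so F = (7.106, -12.06). ∠AFM = 134.7° gives FM at -104.8° from the x-axis; with |FM| = 16.4, M = (2.916, -27.92). FM ⟂ MS, so MS runs at 165.2°; with |MS| = 17.8, S = (-14.29, -23.37). ∠MSB = 94.5° gives SB at 79.70° from the x-axis; with |SB| = 9.4, B = (-12.61, -14.12). ∠SBT = 121.0° gives BT at 20.70° from the x-axis; with |BT| = 15.5, T = (1.887, -8.644). The perpendicularity gives TV at right angles to BT, so TV runs at -69.30°; with |TV| = 14.8, V = (7.118, -22.49). Then |FV| = |V − F| = 10.43.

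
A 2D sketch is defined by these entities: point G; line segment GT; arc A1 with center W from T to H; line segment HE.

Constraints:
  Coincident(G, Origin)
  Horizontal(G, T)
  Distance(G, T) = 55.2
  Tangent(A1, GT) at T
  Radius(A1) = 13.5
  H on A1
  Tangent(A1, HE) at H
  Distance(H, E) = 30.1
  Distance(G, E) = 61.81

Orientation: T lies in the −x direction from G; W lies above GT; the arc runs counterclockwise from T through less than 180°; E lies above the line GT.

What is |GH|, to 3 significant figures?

44.1

G is at the origin; GT is horizontal with |GT| = 55.2 and T on the −x side, so T = (-55.2, 0.00). A1 meets GT tangentially, so WT is at right angles to GT, so W = T + (0, 13.5) = (-55.2, 13.5). Since WH ⟂ HE (tangency), |WE| = √(13.5² + 30.1²) = 33.0 regardless of where H sits on A1. So E lies on both circle(G, 61.81) and circle(W, 33.0); the above-GT intersection is E = (-43.2, 44.2). H is the foot of the tangent from E: H = (-41.7, 14.2).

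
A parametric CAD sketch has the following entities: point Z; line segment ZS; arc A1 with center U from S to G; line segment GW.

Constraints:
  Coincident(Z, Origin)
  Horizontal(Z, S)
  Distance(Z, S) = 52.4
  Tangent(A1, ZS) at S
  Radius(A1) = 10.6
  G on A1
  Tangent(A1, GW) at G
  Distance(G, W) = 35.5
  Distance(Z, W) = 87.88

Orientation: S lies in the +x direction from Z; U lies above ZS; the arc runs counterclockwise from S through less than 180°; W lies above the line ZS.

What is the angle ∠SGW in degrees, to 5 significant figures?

151.88°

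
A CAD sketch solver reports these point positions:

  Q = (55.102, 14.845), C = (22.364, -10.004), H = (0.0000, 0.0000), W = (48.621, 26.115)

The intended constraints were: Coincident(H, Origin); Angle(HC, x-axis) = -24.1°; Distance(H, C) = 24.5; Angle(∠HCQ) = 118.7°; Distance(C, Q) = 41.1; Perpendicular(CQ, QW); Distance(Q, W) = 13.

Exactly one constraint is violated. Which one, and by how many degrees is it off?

Perpendicular(CQ, QW) — off by 7.30°.

H = (0.00, 0.00) ✓; HC at -24.10° ✓; |HC| = 24.50 ✓; ∠HCQ = 118.7° ✓; |CQ| = 41.10 ✓; ∠(CQ, QW) = 82.70° ✗; |QW| = 13.00 ✓.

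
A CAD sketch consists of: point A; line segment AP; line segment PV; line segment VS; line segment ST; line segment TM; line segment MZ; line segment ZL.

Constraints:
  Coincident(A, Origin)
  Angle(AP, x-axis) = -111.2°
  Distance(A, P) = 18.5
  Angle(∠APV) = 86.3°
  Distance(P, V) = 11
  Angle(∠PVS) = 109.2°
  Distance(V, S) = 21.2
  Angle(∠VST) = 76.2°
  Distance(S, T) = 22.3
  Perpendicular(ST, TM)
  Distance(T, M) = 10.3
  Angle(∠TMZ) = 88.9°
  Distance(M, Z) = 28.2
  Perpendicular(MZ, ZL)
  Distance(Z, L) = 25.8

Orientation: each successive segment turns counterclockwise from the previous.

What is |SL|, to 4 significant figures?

16.92

∠TMZ = 88.9° gives MZ at -21.80° from the x-axis; with |MZ| = 28.2, Z = (18.10, -14.84). MZ ⟂ ZL, so ZL runs at 68.20°; with |ZL| = 25.8, L = (27.68, 9.114). Then |SL| = |L − S| = 16.92.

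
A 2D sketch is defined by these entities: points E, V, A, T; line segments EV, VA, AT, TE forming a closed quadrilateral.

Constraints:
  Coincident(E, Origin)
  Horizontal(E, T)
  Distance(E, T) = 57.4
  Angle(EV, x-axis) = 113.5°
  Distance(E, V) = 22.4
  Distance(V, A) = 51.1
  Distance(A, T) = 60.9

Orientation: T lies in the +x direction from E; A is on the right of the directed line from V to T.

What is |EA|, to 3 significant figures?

29.2

Checks: EV at 113.5° ✓; |VA| = 51.10 ✓; |AT| = 60.90 ✓.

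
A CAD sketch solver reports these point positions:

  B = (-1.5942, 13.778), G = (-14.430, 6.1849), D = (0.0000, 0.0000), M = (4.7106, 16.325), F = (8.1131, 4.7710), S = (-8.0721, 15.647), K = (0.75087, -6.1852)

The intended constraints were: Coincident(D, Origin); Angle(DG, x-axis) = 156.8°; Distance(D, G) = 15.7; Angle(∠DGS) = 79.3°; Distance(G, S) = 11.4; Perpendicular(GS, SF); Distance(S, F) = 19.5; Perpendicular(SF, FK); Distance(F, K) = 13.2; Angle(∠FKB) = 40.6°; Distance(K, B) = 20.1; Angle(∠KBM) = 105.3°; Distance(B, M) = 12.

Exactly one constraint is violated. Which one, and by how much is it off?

Distance(B, M) = 12 — off by 5.20.

D = (0.00, 0.00) ✓; DG at 156.8° ✓; |DG| = 15.70 ✓; ∠DGS = 79.30° ✓; |GS| = 11.40 ✓; ∠(GS, SF) = 90.00° ✓; |SF| = 19.50 ✓; ∠(SF, FK) = 90.00° ✓; |FK| = 13.20 ✓; ∠FKB = 40.60° ✓; |KB| = 20.10 ✓; ∠KBM = 105.3° ✓; |BM| = 6.800 ✗.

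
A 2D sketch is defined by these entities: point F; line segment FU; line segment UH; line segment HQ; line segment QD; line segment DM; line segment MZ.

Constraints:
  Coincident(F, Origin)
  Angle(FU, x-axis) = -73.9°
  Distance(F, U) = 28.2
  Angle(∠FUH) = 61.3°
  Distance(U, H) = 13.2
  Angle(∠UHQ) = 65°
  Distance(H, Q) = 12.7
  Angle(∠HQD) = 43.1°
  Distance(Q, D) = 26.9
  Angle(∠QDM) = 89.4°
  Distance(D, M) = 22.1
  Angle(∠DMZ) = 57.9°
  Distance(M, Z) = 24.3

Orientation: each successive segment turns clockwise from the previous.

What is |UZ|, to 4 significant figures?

14.70

F is at the origin; FU runs at -73.9° with length 28.2, so U = (7.820, -27.09). ∠FUH = 61.3° gives UH at 167.4° from the x-axis; with |UH| = 13.2, H = (-5.062, -24.21). ∠UHQ = 65.0° gives HQ at 52.40° from the x-axis; with |HQ| = 12.7, Q = (2.687, -14.15). ∠HQD = 43.1° gives QD at -84.50° from the x-axis; with |QD| = 26.9, D = (5.265, -40.93). ∠QDM = 89.4° gives DM at -175.1° from the x-axis; with |DM| = 22.1, M = (-16.75, -42.82). ∠DMZ = 57.9° gives MZ at 62.80° from the x-axis; with |MZ| = 24.3, Z = (-5.646, -21.20). Then |UZ| = |Z − U| = 14.70.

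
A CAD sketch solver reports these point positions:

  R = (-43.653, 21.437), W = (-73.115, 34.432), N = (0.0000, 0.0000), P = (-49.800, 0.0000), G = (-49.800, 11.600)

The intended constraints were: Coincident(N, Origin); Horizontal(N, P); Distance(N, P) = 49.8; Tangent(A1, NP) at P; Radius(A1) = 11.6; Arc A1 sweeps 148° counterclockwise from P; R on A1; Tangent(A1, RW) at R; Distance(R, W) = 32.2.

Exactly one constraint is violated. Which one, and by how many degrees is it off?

Tangent(A1, RW) at R — off by 8.20°.

N = (0.00, 0.00) ✓; N.y = 0.00, P.y = 0.00 ✓; |NP| = 49.80 ✓; ∠(GP, PN) = 90.00° ✓; |GP| = 11.60 ✓; bearing(G→R) − bearing(G→P) = 148.0° ✓; |GR| = 11.60 ✓; ∠(GR, RW) = 81.80° ✗; |RW| = 32.20 ✓.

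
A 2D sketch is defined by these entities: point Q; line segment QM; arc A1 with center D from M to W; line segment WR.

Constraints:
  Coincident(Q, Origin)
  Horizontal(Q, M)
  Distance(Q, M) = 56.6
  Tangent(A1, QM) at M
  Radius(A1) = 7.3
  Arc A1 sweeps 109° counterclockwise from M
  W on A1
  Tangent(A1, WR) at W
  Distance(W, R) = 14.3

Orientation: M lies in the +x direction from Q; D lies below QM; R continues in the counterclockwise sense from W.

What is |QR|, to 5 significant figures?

59.097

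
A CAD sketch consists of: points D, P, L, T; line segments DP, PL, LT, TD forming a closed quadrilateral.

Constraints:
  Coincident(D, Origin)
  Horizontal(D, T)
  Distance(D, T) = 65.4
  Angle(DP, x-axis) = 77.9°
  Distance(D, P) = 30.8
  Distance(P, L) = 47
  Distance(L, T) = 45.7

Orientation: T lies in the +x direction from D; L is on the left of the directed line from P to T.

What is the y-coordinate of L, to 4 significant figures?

43.53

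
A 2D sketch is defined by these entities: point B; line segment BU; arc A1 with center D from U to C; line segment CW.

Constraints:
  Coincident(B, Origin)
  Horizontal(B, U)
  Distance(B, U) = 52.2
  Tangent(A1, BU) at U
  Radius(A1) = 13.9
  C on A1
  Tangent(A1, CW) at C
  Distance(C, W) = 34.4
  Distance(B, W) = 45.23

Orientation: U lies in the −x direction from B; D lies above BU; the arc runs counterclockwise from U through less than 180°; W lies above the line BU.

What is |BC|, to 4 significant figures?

40.53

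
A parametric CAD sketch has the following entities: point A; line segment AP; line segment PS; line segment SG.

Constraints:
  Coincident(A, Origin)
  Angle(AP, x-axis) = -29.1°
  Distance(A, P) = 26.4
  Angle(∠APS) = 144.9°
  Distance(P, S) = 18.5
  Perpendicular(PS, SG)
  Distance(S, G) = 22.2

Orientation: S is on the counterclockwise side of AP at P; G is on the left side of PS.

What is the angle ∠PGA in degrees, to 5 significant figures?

40.265°

A is at the origin; AP runs at -29.1° with length 26.4, so P = 26.4·(cos -29.1°, sin -29.1°) = (23.068, -12.839). ∠APS = 144.9°, so PS runs at -29.1° + (180° − 144.9°) = 6.0000° from the x-axis; with |PS| = 18.5, S = P + 18.5·(cos 6.0000°, sin 6.0000°) = (41.466, -10.905). The perpendicularity gives SG at right angles to PS; with |SG| = 22.2 on the left of PS, G = S + 22.2·(-0.10453, 0.99452) = (39.146, 11.173). Then cos ∠PGA = GP·GA / (|GP||GA|), giving 40.265°.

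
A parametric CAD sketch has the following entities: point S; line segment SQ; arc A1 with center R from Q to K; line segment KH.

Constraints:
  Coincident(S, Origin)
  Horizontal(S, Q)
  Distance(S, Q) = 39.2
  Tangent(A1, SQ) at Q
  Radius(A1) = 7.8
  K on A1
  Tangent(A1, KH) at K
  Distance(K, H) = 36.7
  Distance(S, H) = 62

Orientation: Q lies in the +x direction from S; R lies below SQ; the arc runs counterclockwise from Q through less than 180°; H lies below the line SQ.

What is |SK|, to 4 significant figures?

33.30

S is at the origin; SQ is horizontal with |SQ| = 39.2 and Q on the +x side, so Q = (39.20, 0.000). Tangency of A1 to SQ means the radius RQ is perpendicular to SQ, so R = Q + (0, -7.8) = (39.20, -7.800). Since RK ⟂ KH (tangency), |RH| = √(7.8² + 36.7²) = 37.52 regardless of where K sits on A1. So H lies on both circle(S, 62.0) and circle(R, 37.52); the below-SQ intersection is H = (42.46, -45.18). K is the foot of the tangent from H: K = (31.74, -10.08).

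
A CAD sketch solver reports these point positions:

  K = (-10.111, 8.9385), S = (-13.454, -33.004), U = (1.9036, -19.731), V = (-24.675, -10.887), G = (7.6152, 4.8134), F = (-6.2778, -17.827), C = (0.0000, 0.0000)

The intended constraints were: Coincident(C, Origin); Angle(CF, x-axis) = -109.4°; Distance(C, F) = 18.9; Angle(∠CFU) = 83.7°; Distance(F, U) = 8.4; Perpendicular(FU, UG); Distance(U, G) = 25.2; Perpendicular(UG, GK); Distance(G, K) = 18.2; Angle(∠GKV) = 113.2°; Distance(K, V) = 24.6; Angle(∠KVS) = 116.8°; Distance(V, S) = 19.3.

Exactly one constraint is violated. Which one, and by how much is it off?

Distance(V, S) = 19.3 — off by 5.50.

C = (0.00, 0.00) ✓; CF at -109.4° ✓; |CF| = 18.90 ✓; ∠CFU = 83.70° ✓; |FU| = 8.400 ✓; ∠(FU, UG) = 90.00° ✓; |UG| = 25.20 ✓; ∠(UG, GK) = 90.00° ✓; |GK| = 18.20 ✓; ∠GKV = 113.2° ✓; |KV| = 24.60 ✓; ∠KVS = 116.8° ✓; |VS| = 24.80 ✗.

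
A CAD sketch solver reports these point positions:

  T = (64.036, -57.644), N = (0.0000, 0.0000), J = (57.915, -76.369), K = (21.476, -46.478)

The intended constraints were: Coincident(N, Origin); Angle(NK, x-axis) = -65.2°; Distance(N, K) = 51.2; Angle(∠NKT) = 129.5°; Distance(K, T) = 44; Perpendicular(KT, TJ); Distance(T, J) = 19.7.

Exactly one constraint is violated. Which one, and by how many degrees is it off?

Perpendicular(KT, TJ) — off by 3.40°.

N = (0.00, 0.00) ✓; NK at -65.20° ✓; |NK| = 51.20 ✓; ∠NKT = 129.5° ✓; |KT| = 44.00 ✓; ∠(KT, TJ) = 93.40° ✗; |TJ| = 19.70 ✓.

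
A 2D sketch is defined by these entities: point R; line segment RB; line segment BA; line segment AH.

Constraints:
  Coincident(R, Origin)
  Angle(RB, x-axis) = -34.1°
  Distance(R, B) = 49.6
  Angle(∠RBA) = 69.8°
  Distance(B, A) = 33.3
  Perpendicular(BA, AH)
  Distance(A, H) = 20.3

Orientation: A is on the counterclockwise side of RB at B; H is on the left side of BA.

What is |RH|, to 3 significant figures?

30.8

R is at the origin; RB runs at -34.1° with length 49.6, so B = 49.6·(cos -34.1°, sin -34.1°) = (41.1, -27.8). ∠RBA = 69.8°, so BA runs at -34.1° + (180° − 69.8°) = 76.1° from the x-axis; with |BA| = 33.3, A = B + 33.3·(cos 76.1°, sin 76.1°) = (49.1, 4.52). BA ⟂ AH; with |AH| = 20.3 on the left of BA, H = A + 20.3·(-0.971, 0.240) = (29.4, 9.39). Then |RH| = |H − R| = 30.8.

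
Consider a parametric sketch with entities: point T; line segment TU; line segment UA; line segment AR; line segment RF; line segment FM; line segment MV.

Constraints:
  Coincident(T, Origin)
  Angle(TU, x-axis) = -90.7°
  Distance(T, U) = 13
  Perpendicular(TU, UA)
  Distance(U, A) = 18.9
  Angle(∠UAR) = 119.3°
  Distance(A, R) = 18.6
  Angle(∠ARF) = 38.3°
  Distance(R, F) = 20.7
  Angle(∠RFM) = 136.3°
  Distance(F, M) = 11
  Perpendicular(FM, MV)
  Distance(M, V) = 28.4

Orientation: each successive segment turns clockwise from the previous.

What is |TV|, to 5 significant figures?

40.131

∠RFM = 136.3° gives FM at -66.800° from the x-axis; with |FM| = 11.0, M = (-4.5874, -14.670). The perpendicularity gives MV at right angles to FM, so MV runs at -156.80°; with |MV| = 28.4, V = (-30.691, -25.857). Then |TV| = |V − T| = 40.131.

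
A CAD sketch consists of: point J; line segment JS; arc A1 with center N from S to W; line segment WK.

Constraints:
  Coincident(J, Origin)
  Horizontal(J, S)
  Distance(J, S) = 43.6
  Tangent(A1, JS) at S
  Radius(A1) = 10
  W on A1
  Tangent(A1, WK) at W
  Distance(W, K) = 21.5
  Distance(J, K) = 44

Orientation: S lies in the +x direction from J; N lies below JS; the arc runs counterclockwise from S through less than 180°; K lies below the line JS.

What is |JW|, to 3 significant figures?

34.8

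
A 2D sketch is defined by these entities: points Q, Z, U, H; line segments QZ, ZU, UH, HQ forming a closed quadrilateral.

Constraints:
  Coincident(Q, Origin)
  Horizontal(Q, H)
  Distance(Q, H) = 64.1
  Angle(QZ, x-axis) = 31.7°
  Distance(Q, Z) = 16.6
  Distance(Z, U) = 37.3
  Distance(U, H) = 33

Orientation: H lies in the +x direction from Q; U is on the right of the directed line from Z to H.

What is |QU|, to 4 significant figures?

42.85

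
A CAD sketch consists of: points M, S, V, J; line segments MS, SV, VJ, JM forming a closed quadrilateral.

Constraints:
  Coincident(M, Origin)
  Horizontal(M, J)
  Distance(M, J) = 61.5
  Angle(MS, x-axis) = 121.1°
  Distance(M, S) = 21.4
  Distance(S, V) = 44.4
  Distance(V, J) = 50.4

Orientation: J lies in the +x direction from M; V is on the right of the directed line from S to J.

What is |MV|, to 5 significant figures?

23.097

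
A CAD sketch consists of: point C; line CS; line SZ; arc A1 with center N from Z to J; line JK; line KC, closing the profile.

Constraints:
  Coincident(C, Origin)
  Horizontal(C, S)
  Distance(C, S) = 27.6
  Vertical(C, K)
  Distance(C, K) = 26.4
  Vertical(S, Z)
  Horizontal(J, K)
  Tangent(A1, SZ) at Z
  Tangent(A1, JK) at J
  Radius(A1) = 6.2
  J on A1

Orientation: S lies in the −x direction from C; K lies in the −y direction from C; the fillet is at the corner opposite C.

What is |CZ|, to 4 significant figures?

34.20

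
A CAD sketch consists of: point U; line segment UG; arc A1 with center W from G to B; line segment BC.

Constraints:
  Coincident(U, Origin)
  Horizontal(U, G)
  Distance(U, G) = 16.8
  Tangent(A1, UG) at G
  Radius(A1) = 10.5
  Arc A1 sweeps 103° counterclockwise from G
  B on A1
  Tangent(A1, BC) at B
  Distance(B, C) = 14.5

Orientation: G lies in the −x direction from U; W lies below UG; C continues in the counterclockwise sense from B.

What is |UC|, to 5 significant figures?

35.965

On A1, G sits at bearing 90° from W; a 103° counterclockwise sweep puts B at bearing 193°, so B = W + 10.5·(cos 193°, sin 193°) = (-27.031, -12.862). Tangency of A1 to BC means the radius WB is perpendicular to BC, so BC runs along (−sin 193°, cos 193°); with |BC| = 14.5, C = (-23.769, -26.990). Then |UC| = |C − U| = 35.965.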